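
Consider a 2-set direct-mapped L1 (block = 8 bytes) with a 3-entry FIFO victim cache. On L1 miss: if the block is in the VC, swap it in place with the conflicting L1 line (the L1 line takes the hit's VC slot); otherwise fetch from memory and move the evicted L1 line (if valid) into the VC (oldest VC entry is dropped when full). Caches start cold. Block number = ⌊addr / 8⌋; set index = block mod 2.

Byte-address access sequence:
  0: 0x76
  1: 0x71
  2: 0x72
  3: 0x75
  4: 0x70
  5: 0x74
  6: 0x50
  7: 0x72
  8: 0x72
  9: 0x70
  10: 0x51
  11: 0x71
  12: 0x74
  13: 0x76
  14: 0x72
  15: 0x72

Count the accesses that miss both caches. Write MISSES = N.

#0 0x76→b14/s0 MISS; vc=[]
#1 0x71→b14/s0 L1-HIT; vc=[]
#2 0x72→b14/s0 L1-HIT; vc=[]
#3 0x75→b14/s0 L1-HIT; vc=[]
#4 0x70→b14/s0 L1-HIT; vc=[]
#5 0x74→b14/s0 L1-HIT; vc=[]
#6 0x50→b10/s0 MISS; vc=[14]
#7 0x72→b14/s0 VC-HIT; vc=[10]
#8 0x72→b14/s0 L1-HIT; vc=[10]
#9 0x70→b14/s0 L1-HIT; vc=[10]
#10 0x51→b10/s0 VC-HIT; vc=[14]
#11 0x71→b14/s0 VC-HIT; vc=[10]
#12 0x74→b14/s0 L1-HIT; vc=[10]
#13 0x76→b14/s0 L1-HIT; vc=[10]
#14 0x72→b14/s0 L1-HIT; vc=[10]
#15 0x72→b14/s0 L1-HIT; vc=[10]

MISSES = 2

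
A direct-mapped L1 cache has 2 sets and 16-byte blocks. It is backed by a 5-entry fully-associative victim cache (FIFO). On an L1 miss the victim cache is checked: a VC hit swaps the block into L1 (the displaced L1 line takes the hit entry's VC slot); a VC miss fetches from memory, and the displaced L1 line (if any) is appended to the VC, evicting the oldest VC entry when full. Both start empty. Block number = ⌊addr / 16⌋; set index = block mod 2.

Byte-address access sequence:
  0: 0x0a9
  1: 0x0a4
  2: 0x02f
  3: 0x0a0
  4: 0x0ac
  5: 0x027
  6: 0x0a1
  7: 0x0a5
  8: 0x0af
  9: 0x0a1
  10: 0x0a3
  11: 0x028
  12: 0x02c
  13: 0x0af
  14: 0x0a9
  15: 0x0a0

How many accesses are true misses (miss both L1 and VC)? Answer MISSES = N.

  [0] addr=0xa9 blk=10 s=0: MISS | VC []
  [1] addr=0xa4 blk=10 s=0: L1-HIT | VC []
  [2] addr=0x2f blk=2 s=0: MISS | VC [10]
  [3] addr=0xa0 blk=10 s=0: VC-HIT | VC [2]
  [4] addr=0xac blk=10 s=0: L1-HIT | VC [2]
  [5] addr=0x27 blk=2 s=0: VC-HIT | VC [10]
  [6] addr=0xa1 blk=10 s=0: VC-HIT | VC [2]
  [7] addr=0xa5 blk=10 s=0: L1-HIT | VC [2]
  [8] addr=0xaf blk=10 s=0: L1-HIT | VC [2]
  [9] addr=0xa1 blk=10 s=0: L1-HIT | VC [2]
  [10] addr=0xa3 blk=10 s=0: L1-HIT | VC [2]
  [11] addr=0x28 blk=2 s=0: VC-HIT | VC [10]
  [12] addr=0x2c blk=2 s=0: L1-HIT | VC [10]
  [13] addr=0xaf blk=10 s=0: VC-HIT | VC [2]
  [14] addr=0xa9 blk=10 s=0: L1-HIT | VC [2]
  [15] addr=0xa0 blk=10 s=0: L1-HIT | VC [2]

MISSES = 2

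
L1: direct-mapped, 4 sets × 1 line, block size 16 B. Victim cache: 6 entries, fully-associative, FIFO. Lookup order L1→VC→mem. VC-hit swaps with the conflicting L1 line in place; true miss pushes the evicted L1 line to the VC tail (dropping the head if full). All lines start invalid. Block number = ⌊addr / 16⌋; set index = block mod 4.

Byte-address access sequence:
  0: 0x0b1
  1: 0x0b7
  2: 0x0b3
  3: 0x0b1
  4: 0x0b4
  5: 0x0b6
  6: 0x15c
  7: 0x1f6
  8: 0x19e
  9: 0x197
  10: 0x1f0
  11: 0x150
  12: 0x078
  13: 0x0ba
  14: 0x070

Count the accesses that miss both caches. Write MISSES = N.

MISSES = 5

0: 0xb1 (blk 11, set 3) → MISS  vc=[]
1: 0xb7 (blk 11, set 3) → L1-HIT  vc=[]
2: 0xb3 (blk 11, set 3) → L1-HIT  vc=[]
3: 0xb1 (blk 11, set 3) → L1-HIT  vc=[]
4: 0xb4 (blk 11, set 3) → L1-HIT  vc=[]
5: 0xb6 (blk 11, set 3) → L1-HIT  vc=[]
6: 0x15c (blk 21, set 1) → MISS  vc=[]
7: 0x1f6 (blk 31, set 3) → MISS  vc=[11]
8: 0x19e (blk 25, set 1) → MISS  vc=[11, 21]
9: 0x197 (blk 25, set 1) → L1-HIT  vc=[11, 21]
10: 0x1f0 (blk 31, set 3) → L1-HIT  vc=[11, 21]
11: 0x150 (blk 21, set 1) → VC-HIT  vc=[11, 25]
12: 0x78 (blk 7, set 3) → MISS  vc=[11, 25, 31]
13: 0xba (blk 11, set 3) → VC-HIT  vc=[7, 25, 31]
14: 0x70 (blk 7, set 3) → VC-HIT  vc=[11, 25, 31]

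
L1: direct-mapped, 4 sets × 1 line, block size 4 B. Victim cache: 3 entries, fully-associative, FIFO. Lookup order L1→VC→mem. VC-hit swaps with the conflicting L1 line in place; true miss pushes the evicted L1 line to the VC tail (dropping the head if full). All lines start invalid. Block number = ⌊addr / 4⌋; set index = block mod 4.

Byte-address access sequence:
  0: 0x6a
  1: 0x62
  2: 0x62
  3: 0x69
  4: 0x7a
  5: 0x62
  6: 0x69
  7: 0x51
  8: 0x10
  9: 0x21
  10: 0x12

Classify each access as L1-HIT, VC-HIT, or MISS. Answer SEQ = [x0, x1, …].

#0 0x6a→b26/s2 MISS; vc=[]
#1 0x62→b24/s0 MISS; vc=[]
#2 0x62→b24/s0 L1-HIT; vc=[]
#3 0x69→b26/s2 L1-HIT; vc=[]
#4 0x7a→b30/s2 MISS; vc=[26]
#5 0x62→b24/s0 L1-HIT; vc=[26]
#6 0x69→b26/s2 VC-HIT; vc=[30]
#7 0x51→b20/s0 MISS; vc=[30,24]
#8 0x10→b4/s0 MISS; vc=[30,24,20]
#9 0x21→b8/s0 MISS; vc=[24,20,4]
#10 0x12→b4/s0 VC-HIT; vc=[24,20,8]

SEQ = [MISS, MISS, L1-HIT, L1-HIT, MISS, L1-HIT, VC-HIT, MISS, MISS, MISS, VC-HIT]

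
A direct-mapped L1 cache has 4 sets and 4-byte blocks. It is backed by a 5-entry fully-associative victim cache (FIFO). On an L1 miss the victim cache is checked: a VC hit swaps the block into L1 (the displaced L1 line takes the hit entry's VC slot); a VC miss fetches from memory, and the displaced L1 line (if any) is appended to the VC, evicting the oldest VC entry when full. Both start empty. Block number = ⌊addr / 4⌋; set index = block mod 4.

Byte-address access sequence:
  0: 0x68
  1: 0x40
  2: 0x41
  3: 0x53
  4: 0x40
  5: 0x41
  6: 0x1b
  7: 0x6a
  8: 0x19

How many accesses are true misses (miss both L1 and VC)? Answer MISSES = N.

0: 0x68 (blk 26, set 2) → MISS  vc=[]
1: 0x40 (blk 16, set 0) → MISS  vc=[]
2: 0x41 (blk 16, set 0) → L1-HIT  vc=[]
3: 0x53 (blk 20, set 0) → MISS  vc=[16]
4: 0x40 (blk 16, set 0) → VC-HIT  vc=[20]
5: 0x41 (blk 16, set 0) → L1-HIT  vc=[20]
6: 0x1b (blk 6, set 2) → MISS  vc=[20, 26]
7: 0x6a (blk 26, set 2) → VC-HIT  vc=[20, 6]
8: 0x19 (blk 6, set 2) → VC-HIT  vc=[20, 26]

MISSES = 4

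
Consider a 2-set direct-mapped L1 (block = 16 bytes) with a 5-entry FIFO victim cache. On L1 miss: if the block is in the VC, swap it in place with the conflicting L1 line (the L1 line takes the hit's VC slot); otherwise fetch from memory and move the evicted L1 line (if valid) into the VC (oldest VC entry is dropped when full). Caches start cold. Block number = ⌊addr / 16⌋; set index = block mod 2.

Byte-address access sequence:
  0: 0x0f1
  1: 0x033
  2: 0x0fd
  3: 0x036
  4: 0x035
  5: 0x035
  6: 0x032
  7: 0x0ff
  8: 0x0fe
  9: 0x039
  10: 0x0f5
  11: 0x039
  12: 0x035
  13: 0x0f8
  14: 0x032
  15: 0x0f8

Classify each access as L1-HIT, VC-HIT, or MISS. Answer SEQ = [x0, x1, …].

SEQ = [MISS, MISS, VC-HIT, VC-HIT, L1-HIT, L1-HIT, L1-HIT, VC-HIT, L1-HIT, VC-HIT, VC-HIT, VC-HIT, L1-HIT, VC-HIT, VC-HIT, VC-HIT]

0: 0xf1 (blk 15, set 1) → MISS  vc=[]
1: 0x33 (blk 3, set 1) → MISS  vc=[15]
2: 0xfd (blk 15, set 1) → VC-HIT  vc=[3]
3: 0x36 (blk 3, set 1) → VC-HIT  vc=[15]
4: 0x35 (blk 3, set 1) → L1-HIT  vc=[15]
5: 0x35 (blk 3, set 1) → L1-HIT  vc=[15]
6: 0x32 (blk 3, set 1) → L1-HIT  vc=[15]
7: 0xff (blk 15, set 1) → VC-HIT  vc=[3]
8: 0xfe (blk 15, set 1) → L1-HIT  vc=[3]
9: 0x39 (blk 3, set 1) → VC-HIT  vc=[15]
10: 0xf5 (blk 15, set 1) → VC-HIT  vc=[3]
11: 0x39 (blk 3, set 1) → VC-HIT  vc=[15]
12: 0x35 (blk 3, set 1) → L1-HIT  vc=[15]
13: 0xf8 (blk 15, set 1) → VC-HIT  vc=[3]
14: 0x32 (blk 3, set 1) → VC-HIT  vc=[15]
15: 0xf8 (blk 15, set 1) → VC-HIT  vc=[3]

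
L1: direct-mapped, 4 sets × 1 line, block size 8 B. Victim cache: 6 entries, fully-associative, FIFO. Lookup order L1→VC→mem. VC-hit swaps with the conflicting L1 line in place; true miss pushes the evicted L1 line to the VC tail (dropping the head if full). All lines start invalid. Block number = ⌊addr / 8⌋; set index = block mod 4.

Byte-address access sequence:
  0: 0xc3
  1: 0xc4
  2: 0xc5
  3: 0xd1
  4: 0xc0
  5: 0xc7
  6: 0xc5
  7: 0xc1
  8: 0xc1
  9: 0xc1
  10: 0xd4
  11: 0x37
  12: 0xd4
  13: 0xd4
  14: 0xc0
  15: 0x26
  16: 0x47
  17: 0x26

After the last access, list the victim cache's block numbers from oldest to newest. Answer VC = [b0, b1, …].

VC = [6, 24, 8]

0: 0xc3 (blk 24, set 0) → MISS  vc=[]
1: 0xc4 (blk 24, set 0) → L1-HIT  vc=[]
2: 0xc5 (blk 24, set 0) → L1-HIT  vc=[]
3: 0xd1 (blk 26, set 2) → MISS  vc=[]
4: 0xc0 (blk 24, set 0) → L1-HIT  vc=[]
5: 0xc7 (blk 24, set 0) → L1-HIT  vc=[]
6: 0xc5 (blk 24, set 0) → L1-HIT  vc=[]
7: 0xc1 (blk 24, set 0) → L1-HIT  vc=[]
8: 0xc1 (blk 24, set 0) → L1-HIT  vc=[]
9: 0xc1 (blk 24, set 0) → L1-HIT  vc=[]
10: 0xd4 (blk 26, set 2) → L1-HIT  vc=[]
11: 0x37 (blk 6, set 2) → MISS  vc=[26]
12: 0xd4 (blk 26, set 2) → VC-HIT  vc=[6]
13: 0xd4 (blk 26, set 2) → L1-HIT  vc=[6]
14: 0xc0 (blk 24, set 0) → L1-HIT  vc=[6]
15: 0x26 (blk 4, set 0) → MISS  vc=[6, 24]
16: 0x47 (blk 8, set 0) → MISS  vc=[6, 24, 4]
17: 0x26 (blk 4, set 0) → VC-HIT  vc=[6, 24, 8]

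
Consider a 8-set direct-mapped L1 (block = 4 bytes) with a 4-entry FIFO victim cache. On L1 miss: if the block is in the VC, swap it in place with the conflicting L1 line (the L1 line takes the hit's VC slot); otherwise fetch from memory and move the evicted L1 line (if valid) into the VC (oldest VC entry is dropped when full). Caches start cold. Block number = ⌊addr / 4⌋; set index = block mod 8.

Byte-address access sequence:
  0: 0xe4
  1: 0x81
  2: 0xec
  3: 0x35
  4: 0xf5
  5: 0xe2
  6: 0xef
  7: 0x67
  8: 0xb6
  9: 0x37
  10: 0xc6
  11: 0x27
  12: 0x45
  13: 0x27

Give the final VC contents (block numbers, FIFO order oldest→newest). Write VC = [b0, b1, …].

#0 0xe4→b57/s1 MISS; vc=[]
#1 0x81→b32/s0 MISS; vc=[]
#2 0xec→b59/s3 MISS; vc=[]
#3 0x35→b13/s5 MISS; vc=[]
#4 0xf5→b61/s5 MISS; vc=[13]
#5 0xe2→b56/s0 MISS; vc=[13,32]
#6 0xef→b59/s3 L1-HIT; vc=[13,32]
#7 0x67→b25/s1 MISS; vc=[13,32,57]
#8 0xb6→b45/s5 MISS; vc=[13,32,57,61]
#9 0x37→b13/s5 VC-HIT; vc=[45,32,57,61]
#10 0xc6→b49/s1 MISS; vc=[32,57,61,25]
#11 0x27→b9/s1 MISS; vc=[57,61,25,49]
#12 0x45→b17/s1 MISS; vc=[61,25,49,9]
#13 0x27→b9/s1 VC-HIT; vc=[61,25,49,17]

VC = [61, 25, 49, 17]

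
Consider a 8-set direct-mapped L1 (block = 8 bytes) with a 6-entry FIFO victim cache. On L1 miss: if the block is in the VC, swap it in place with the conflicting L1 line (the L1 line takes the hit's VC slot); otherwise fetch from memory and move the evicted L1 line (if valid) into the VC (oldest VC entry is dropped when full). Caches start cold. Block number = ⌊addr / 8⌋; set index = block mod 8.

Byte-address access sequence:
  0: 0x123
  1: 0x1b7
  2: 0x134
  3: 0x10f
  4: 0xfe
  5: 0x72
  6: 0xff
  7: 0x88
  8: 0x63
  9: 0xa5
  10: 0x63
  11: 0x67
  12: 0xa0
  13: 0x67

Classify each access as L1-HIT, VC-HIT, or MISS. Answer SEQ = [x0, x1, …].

0: 0x123 (blk 36, set 4) → MISS  vc=[]
1: 0x1b7 (blk 54, set 6) → MISS  vc=[]
2: 0x134 (blk 38, set 6) → MISS  vc=[54]
3: 0x10f (blk 33, set 1) → MISS  vc=[54]
4: 0xfe (blk 31, set 7) → MISS  vc=[54]
5: 0x72 (blk 14, set 6) → MISS  vc=[54, 38]
6: 0xff (blk 31, set 7) → L1-HIT  vc=[54, 38]
7: 0x88 (blk 17, set 1) → MISS  vc=[54, 38, 33]
8: 0x63 (blk 12, set 4) → MISS  vc=[54, 38, 33, 36]
9: 0xa5 (blk 20, set 4) → MISS  vc=[54, 38, 33, 36, 12]
10: 0x63 (blk 12, set 4) → VC-HIT  vc=[54, 38, 33, 36, 20]
11: 0x67 (blk 12, set 4) → L1-HIT  vc=[54, 38, 33, 36, 20]
12: 0xa0 (blk 20, set 4) → VC-HIT  vc=[54, 38, 33, 36, 12]
13: 0x67 (blk 12, set 4) → VC-HIT  vc=[54, 38, 33, 36, 20]

SEQ = [MISS, MISS, MISS, MISS, MISS, MISS, L1-HIT, MISS, MISS, MISS, VC-HIT, L1-HIT, VC-HIT, VC-HIT]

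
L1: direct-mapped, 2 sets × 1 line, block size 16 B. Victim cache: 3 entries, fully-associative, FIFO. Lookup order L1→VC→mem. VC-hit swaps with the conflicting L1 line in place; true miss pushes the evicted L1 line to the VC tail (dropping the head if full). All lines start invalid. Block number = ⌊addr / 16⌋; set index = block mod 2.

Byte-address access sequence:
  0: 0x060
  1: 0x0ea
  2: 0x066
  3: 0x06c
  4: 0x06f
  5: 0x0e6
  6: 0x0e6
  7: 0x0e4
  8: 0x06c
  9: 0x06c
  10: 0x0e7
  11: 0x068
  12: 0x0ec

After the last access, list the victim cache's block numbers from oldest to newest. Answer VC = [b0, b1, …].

#0 0x60→b6/s0 MISS; vc=[]
#1 0xea→b14/s0 MISS; vc=[6]
#2 0x66→b6/s0 VC-HIT; vc=[14]
#3 0x6c→b6/s0 L1-HIT; vc=[14]
#4 0x6f→b6/s0 L1-HIT; vc=[14]
#5 0xe6→b14/s0 VC-HIT; vc=[6]
#6 0xe6→b14/s0 L1-HIT; vc=[6]
#7 0xe4→b14/s0 L1-HIT; vc=[6]
#8 0x6c→b6/s0 VC-HIT; vc=[14]
#9 0x6c→b6/s0 L1-HIT; vc=[14]
#10 0xe7→b14/s0 VC-HIT; vc=[6]
#11 0x68→b6/s0 VC-HIT; vc=[14]
#12 0xec→b14/s0 VC-HIT; vc=[6]

VC = [6]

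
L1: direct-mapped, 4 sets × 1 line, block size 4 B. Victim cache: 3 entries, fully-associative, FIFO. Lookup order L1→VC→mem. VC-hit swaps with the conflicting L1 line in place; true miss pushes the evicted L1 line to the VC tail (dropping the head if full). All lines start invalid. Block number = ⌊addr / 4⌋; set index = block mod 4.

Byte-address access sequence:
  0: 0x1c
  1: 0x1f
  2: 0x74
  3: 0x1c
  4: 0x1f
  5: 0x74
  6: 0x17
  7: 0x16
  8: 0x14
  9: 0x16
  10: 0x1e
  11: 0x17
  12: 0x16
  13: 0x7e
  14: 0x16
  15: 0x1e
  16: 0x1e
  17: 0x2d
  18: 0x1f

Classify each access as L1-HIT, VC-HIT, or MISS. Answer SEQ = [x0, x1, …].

SEQ = [MISS, L1-HIT, MISS, L1-HIT, L1-HIT, L1-HIT, MISS, L1-HIT, L1-HIT, L1-HIT, L1-HIT, L1-HIT, L1-HIT, MISS, L1-HIT, VC-HIT, L1-HIT, MISS, VC-HIT]

  [0] addr=0x1c blk=7 s=3: MISS | VC []
  [1] addr=0x1f blk=7 s=3: L1-HIT | VC []
  [2] addr=0x74 blk=29 s=1: MISS | VC []
  [3] addr=0x1c blk=7 s=3: L1-HIT | VC []
  [4] addr=0x1f blk=7 s=3: L1-HIT | VC []
  [5] addr=0x74 blk=29 s=1: L1-HIT | VC []
  [6] addr=0x17 blk=5 s=1: MISS | VC [29]
  [7] addr=0x16 blk=5 s=1: L1-HIT | VC [29]
  [8] addr=0x14 blk=5 s=1: L1-HIT | VC [29]
  [9] addr=0x16 blk=5 s=1: L1-HIT | VC [29]
  [10] addr=0x1e blk=7 s=3: L1-HIT | VC [29]
  [11] addr=0x17 blk=5 s=1: L1-HIT | VC [29]
  [12] addr=0x16 blk=5 s=1: L1-HIT | VC [29]
  [13] addr=0x7e blk=31 s=3: MISS | VC [29, 7]
  [14] addr=0x16 blk=5 s=1: L1-HIT | VC [29, 7]
  [15] addr=0x1e blk=7 s=3: VC-HIT | VC [29, 31]
  [16] addr=0x1e blk=7 s=3: L1-HIT | VC [29, 31]
  [17] addr=0x2d blk=11 s=3: MISS | VC [29, 31, 7]
  [18] addr=0x1f blk=7 s=3: VC-HIT | VC [29, 31, 11]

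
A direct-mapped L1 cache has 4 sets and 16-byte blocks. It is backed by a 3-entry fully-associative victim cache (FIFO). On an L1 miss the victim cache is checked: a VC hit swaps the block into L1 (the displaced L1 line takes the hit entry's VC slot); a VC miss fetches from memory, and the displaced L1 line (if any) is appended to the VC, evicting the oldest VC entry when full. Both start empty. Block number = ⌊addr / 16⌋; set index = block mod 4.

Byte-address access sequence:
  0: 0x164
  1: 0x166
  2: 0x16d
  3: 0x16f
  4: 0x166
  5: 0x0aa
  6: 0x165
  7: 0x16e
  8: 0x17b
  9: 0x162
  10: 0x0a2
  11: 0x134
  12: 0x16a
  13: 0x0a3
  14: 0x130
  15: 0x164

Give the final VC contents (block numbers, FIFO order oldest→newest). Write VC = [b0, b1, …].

  [0] addr=0x164 blk=22 s=2: MISS | VC []
  [1] addr=0x166 blk=22 s=2: L1-HIT | VC []
  [2] addr=0x16d blk=22 s=2: L1-HIT | VC []
  [3] addr=0x16f blk=22 s=2: L1-HIT | VC []
  [4] addr=0x166 blk=22 s=2: L1-HIT | VC []
  [5] addr=0xaa blk=10 s=2: MISS | VC [22]
  [6] addr=0x165 blk=22 s=2: VC-HIT | VC [10]
  [7] addr=0x16e blk=22 s=2: L1-HIT | VC [10]
  [8] addr=0x17b blk=23 s=3: MISS | VC [10]
  [9] addr=0x162 blk=22 s=2: L1-HIT | VC [10]
  [10] addr=0xa2 blk=10 s=2: VC-HIT | VC [22]
  [11] addr=0x134 blk=19 s=3: MISS | VC [22, 23]
  [12] addr=0x16a blk=22 s=2: VC-HIT | VC [10, 23]
  [13] addr=0xa3 blk=10 s=2: VC-HIT | VC [22, 23]
  [14] addr=0x130 blk=19 s=3: L1-HIT | VC [22, 23]
  [15] addr=0x164 blk=22 s=2: VC-HIT | VC [10, 23]

VC = [10, 23]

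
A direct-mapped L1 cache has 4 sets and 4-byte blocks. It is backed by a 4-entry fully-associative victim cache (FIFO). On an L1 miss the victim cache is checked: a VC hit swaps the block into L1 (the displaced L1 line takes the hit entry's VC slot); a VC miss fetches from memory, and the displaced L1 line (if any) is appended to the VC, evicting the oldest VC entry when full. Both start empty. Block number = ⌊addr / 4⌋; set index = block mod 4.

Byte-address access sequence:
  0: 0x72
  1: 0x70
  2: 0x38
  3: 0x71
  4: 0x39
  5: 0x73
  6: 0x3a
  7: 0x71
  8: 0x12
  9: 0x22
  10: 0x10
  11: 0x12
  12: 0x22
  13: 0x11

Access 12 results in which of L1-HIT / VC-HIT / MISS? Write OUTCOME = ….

OUTCOME = VC-HIT

0: 0x72 (blk 28, set 0) → MISS  vc=[]
1: 0x70 (blk 28, set 0) → L1-HIT  vc=[]
2: 0x38 (blk 14, set 2) → MISS  vc=[]
3: 0x71 (blk 28, set 0) → L1-HIT  vc=[]
4: 0x39 (blk 14, set 2) → L1-HIT  vc=[]
5: 0x73 (blk 28, set 0) → L1-HIT  vc=[]
6: 0x3a (blk 14, set 2) → L1-HIT  vc=[]
7: 0x71 (blk 28, set 0) → L1-HIT  vc=[]
8: 0x12 (blk 4, set 0) → MISS  vc=[28]
9: 0x22 (blk 8, set 0) → MISS  vc=[28, 4]
10: 0x10 (blk 4, set 0) → VC-HIT  vc=[28, 8]
11: 0x12 (blk 4, set 0) → L1-HIT  vc=[28, 8]
12: 0x22 (blk 8, set 0) → VC-HIT  vc=[28, 4]
13: 0x11 (blk 4, set 0) → VC-HIT  vc=[28, 8]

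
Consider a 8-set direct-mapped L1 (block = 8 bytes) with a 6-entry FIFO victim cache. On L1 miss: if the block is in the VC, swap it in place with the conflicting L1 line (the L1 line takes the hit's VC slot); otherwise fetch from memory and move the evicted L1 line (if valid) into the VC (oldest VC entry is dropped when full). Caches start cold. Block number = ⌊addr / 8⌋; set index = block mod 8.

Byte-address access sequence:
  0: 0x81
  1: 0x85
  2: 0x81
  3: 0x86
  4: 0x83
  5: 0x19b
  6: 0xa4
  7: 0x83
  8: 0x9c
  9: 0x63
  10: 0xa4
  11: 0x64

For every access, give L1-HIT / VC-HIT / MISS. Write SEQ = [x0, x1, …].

SEQ = [MISS, L1-HIT, L1-HIT, L1-HIT, L1-HIT, MISS, MISS, L1-HIT, MISS, MISS, VC-HIT, VC-HIT]

#0 0x81→b16/s0 MISS; vc=[]
#1 0x85→b16/s0 L1-HIT; vc=[]
#2 0x81→b16/s0 L1-HIT; vc=[]
#3 0x86→b16/s0 L1-HIT; vc=[]
#4 0x83→b16/s0 L1-HIT; vc=[]
#5 0x19b→b51/s3 MISS; vc=[]
#6 0xa4→b20/s4 MISS; vc=[]
#7 0x83→b16/s0 L1-HIT; vc=[]
#8 0x9c→b19/s3 MISS; vc=[51]
#9 0x63→b12/s4 MISS; vc=[51,20]
#10 0xa4→b20/s4 VC-HIT; vc=[51,12]
#11 0x64→b12/s4 VC-HIT; vc=[51,20]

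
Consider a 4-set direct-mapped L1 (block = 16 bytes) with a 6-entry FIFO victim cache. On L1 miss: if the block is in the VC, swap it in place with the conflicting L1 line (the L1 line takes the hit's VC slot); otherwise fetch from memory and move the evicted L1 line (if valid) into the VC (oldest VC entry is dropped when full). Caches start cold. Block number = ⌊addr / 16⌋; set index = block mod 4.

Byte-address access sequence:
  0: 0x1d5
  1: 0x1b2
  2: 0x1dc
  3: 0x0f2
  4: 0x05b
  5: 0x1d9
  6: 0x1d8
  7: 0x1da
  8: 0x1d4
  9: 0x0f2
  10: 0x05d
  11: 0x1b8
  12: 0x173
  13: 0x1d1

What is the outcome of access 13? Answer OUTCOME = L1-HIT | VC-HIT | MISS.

OUTCOME = VC-HIT

0: 0x1d5 (blk 29, set 1) → MISS  vc=[]
1: 0x1b2 (blk 27, set 3) → MISS  vc=[]
2: 0x1dc (blk 29, set 1) → L1-HIT  vc=[]
3: 0xf2 (blk 15, set 3) → MISS  vc=[27]
4: 0x5b (blk 5, set 1) → MISS  vc=[27, 29]
5: 0x1d9 (blk 29, set 1) → VC-HIT  vc=[27, 5]
6: 0x1d8 (blk 29, set 1) → L1-HIT  vc=[27, 5]
7: 0x1da (blk 29, set 1) → L1-HIT  vc=[27, 5]
8: 0x1d4 (blk 29, set 1) → L1-HIT  vc=[27, 5]
9: 0xf2 (blk 15, set 3) → L1-HIT  vc=[27, 5]
10: 0x5d (blk 5, set 1) → VC-HIT  vc=[27, 29]
11: 0x1b8 (blk 27, set 3) → VC-HIT  vc=[15, 29]
12: 0x173 (blk 23, set 3) → MISS  vc=[15, 29, 27]
13: 0x1d1 (blk 29, set 1) → VC-HIT  vc=[15, 5, 27]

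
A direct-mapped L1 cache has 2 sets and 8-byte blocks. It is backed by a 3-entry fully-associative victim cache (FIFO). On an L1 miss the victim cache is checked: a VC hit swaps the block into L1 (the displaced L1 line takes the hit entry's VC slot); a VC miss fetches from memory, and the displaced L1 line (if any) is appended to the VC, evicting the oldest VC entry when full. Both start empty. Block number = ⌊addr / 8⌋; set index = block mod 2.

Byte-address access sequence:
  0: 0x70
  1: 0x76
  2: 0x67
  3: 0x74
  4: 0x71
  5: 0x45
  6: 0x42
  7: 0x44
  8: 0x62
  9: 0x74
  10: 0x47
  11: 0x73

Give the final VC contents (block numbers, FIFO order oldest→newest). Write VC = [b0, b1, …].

0: 0x70 (blk 14, set 0) → MISS  vc=[]
1: 0x76 (blk 14, set 0) → L1-HIT  vc=[]
2: 0x67 (blk 12, set 0) → MISS  vc=[14]
3: 0x74 (blk 14, set 0) → VC-HIT  vc=[12]
4: 0x71 (blk 14, set 0) → L1-HIT  vc=[12]
5: 0x45 (blk 8, set 0) → MISS  vc=[12, 14]
6: 0x42 (blk 8, set 0) → L1-HIT  vc=[12, 14]
7: 0x44 (blk 8, set 0) → L1-HIT  vc=[12, 14]
8: 0x62 (blk 12, set 0) → VC-HIT  vc=[8, 14]
9: 0x74 (blk 14, set 0) → VC-HIT  vc=[8, 12]
10: 0x47 (blk 8, set 0) → VC-HIT  vc=[14, 12]
11: 0x73 (blk 14, set 0) → VC-HIT  vc=[8, 12]

VC = [8, 12]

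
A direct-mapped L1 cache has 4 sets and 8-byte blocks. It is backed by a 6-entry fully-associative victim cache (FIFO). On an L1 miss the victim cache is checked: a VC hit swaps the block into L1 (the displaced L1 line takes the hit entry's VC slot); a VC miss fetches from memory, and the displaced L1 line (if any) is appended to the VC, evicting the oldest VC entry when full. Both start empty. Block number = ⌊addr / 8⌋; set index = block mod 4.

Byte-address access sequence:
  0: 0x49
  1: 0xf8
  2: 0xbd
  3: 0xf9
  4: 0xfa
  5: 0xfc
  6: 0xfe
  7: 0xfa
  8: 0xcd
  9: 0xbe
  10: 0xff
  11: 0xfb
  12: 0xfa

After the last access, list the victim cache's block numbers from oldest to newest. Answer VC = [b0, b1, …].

VC = [23, 9]

  [0] addr=0x49 blk=9 s=1: MISS | VC []
  [1] addr=0xf8 blk=31 s=3: MISS | VC []
  [2] addr=0xbd blk=23 s=3: MISS | VC [31]
  [3] addr=0xf9 blk=31 s=3: VC-HIT | VC [23]
  [4] addr=0xfa blk=31 s=3: L1-HIT | VC [23]
  [5] addr=0xfc blk=31 s=3: L1-HIT | VC [23]
  [6] addr=0xfe blk=31 s=3: L1-HIT | VC [23]
  [7] addr=0xfa blk=31 s=3: L1-HIT | VC [23]
  [8] addr=0xcd blk=25 s=1: MISS | VC [23, 9]
  [9] addr=0xbe blk=23 s=3: VC-HIT | VC [31, 9]
  [10] addr=0xff blk=31 s=3: VC-HIT | VC [23, 9]
  [11] addr=0xfb blk=31 s=3: L1-HIT | VC [23, 9]
  [12] addr=0xfa blk=31 s=3: L1-HIT | VC [23, 9]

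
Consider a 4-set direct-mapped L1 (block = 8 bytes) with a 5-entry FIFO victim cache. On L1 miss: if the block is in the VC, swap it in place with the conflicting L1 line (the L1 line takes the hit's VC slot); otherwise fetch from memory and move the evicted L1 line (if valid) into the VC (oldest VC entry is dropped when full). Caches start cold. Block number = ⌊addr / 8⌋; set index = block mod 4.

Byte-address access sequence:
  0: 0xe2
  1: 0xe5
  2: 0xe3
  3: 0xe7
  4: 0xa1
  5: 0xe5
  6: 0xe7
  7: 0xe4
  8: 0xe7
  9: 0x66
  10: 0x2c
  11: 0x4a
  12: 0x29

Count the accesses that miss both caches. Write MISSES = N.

#0 0xe2→b28/s0 MISS; vc=[]
#1 0xe5→b28/s0 L1-HIT; vc=[]
#2 0xe3→b28/s0 L1-HIT; vc=[]
#3 0xe7→b28/s0 L1-HIT; vc=[]
#4 0xa1→b20/s0 MISS; vc=[28]
#5 0xe5→b28/s0 VC-HIT; vc=[20]
#6 0xe7→b28/s0 L1-HIT; vc=[20]
#7 0xe4→b28/s0 L1-HIT; vc=[20]
#8 0xe7→b28/s0 L1-HIT; vc=[20]
#9 0x66→b12/s0 MISS; vc=[20,28]
#10 0x2c→b5/s1 MISS; vc=[20,28]
#11 0x4a→b9/s1 MISS; vc=[20,28,5]
#12 0x29→b5/s1 VC-HIT; vc=[20,28,9]

MISSES = 5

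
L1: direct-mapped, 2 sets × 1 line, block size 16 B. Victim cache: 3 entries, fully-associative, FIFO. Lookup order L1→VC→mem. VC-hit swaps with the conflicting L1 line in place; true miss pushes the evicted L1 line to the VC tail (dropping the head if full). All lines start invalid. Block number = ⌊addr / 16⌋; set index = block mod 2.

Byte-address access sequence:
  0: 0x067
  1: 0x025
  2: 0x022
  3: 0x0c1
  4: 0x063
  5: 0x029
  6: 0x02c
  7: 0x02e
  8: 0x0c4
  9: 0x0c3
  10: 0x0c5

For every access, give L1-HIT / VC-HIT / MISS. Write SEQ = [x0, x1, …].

0: 0x67 (blk 6, set 0) → MISS  vc=[]
1: 0x25 (blk 2, set 0) → MISS  vc=[6]
2: 0x22 (blk 2, set 0) → L1-HIT  vc=[6]
3: 0xc1 (blk 12, set 0) → MISS  vc=[6, 2]
4: 0x63 (blk 6, set 0) → VC-HIT  vc=[12, 2]
5: 0x29 (blk 2, set 0) → VC-HIT  vc=[12, 6]
6: 0x2c (blk 2, set 0) → L1-HIT  vc=[12, 6]
7: 0x2e (blk 2, set 0) → L1-HIT  vc=[12, 6]
8: 0xc4 (blk 12, set 0) → VC-HIT  vc=[2, 6]
9: 0xc3 (blk 12, set 0) → L1-HIT  vc=[2, 6]
10: 0xc5 (blk 12, set 0) → L1-HIT  vc=[2, 6]

SEQ = [MISS, MISS, L1-HIT, MISS, VC-HIT, VC-HIT, L1-HIT, L1-HIT, VC-HIT, L1-HIT, L1-HIT]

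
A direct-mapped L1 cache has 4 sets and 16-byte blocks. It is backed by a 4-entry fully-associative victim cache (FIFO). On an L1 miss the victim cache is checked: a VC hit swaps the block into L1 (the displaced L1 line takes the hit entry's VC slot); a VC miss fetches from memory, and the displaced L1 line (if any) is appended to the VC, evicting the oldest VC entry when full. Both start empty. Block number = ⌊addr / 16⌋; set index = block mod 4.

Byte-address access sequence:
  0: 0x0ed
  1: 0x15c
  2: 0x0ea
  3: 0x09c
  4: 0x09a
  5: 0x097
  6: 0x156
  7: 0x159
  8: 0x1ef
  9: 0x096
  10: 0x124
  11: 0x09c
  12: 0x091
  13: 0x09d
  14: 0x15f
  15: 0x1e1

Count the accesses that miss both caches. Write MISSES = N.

  [0] addr=0xed blk=14 s=2: MISS | VC []
  [1] addr=0x15c blk=21 s=1: MISS | VC []
  [2] addr=0xea blk=14 s=2: L1-HIT | VC []
  [3] addr=0x9c blk=9 s=1: MISS | VC [21]
  [4] addr=0x9a blk=9 s=1: L1-HIT | VC [21]
  [5] addr=0x97 blk=9 s=1: L1-HIT | VC [21]
  [6] addr=0x156 blk=21 s=1: VC-HIT | VC [9]
  [7] addr=0x159 blk=21 s=1: L1-HIT | VC [9]
  [8] addr=0x1ef blk=30 s=2: MISS | VC [9, 14]
  [9] addr=0x96 blk=9 s=1: VC-HIT | VC [21, 14]
  [10] addr=0x124 blk=18 s=2: MISS | VC [21, 14, 30]
  [11] addr=0x9c blk=9 s=1: L1-HIT | VC [21, 14, 30]
  [12] addr=0x91 blk=9 s=1: L1-HIT | VC [21, 14, 30]
  [13] addr=0x9d blk=9 s=1: L1-HIT | VC [21, 14, 30]
  [14] addr=0x15f blk=21 s=1: VC-HIT | VC [9, 14, 30]
  [15] addr=0x1e1 blk=30 s=2: VC-HIT | VC [9, 14, 18]

MISSES = 5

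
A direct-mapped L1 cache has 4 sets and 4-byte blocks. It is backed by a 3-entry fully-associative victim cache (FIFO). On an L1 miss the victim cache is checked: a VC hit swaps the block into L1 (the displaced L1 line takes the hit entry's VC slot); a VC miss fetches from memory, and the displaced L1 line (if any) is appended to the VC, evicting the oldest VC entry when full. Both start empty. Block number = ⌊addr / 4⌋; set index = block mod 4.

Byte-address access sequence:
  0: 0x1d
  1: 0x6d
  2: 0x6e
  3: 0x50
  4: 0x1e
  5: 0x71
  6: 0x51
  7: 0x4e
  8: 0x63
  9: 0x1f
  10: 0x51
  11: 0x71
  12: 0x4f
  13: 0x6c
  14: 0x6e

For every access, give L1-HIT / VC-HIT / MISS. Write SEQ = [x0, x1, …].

0: 0x1d (blk 7, set 3) → MISS  vc=[]
1: 0x6d (blk 27, set 3) → MISS  vc=[7]
2: 0x6e (blk 27, set 3) → L1-HIT  vc=[7]
3: 0x50 (blk 20, set 0) → MISS  vc=[7]
4: 0x1e (blk 7, set 3) → VC-HIT  vc=[27]
5: 0x71 (blk 28, set 0) → MISS  vc=[27, 20]
6: 0x51 (blk 20, set 0) → VC-HIT  vc=[27, 28]
7: 0x4e (blk 19, set 3) → MISS  vc=[27, 28, 7]
8: 0x63 (blk 24, set 0) → MISS  vc=[28, 7, 20]
9: 0x1f (blk 7, set 3) → VC-HIT  vc=[28, 19, 20]
10: 0x51 (blk 20, set 0) → VC-HIT  vc=[28, 19, 24]
11: 0x71 (blk 28, set 0) → VC-HIT  vc=[20, 19, 24]
12: 0x4f (blk 19, set 3) → VC-HIT  vc=[20, 7, 24]
13: 0x6c (blk 27, set 3) → MISS  vc=[7, 24, 19]
14: 0x6e (blk 27, set 3) → L1-HIT  vc=[7, 24, 19]

SEQ = [MISS, MISS, L1-HIT, MISS, VC-HIT, MISS, VC-HIT, MISS, MISS, VC-HIT, VC-HIT, VC-HIT, VC-HIT, MISS, L1-HIT]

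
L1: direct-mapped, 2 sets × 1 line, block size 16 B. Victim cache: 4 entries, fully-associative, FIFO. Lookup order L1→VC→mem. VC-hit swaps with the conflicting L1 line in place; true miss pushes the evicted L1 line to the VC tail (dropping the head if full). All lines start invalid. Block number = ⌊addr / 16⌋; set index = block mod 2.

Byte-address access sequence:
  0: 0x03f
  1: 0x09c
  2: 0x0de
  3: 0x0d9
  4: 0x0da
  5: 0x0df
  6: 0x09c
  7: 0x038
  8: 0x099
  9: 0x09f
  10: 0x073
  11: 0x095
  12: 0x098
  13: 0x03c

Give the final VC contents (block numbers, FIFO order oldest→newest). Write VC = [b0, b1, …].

VC = [9, 13, 7]

#0 0x3f→b3/s1 MISS; vc=[]
#1 0x9c→b9/s1 MISS; vc=[3]
#2 0xde→b13/s1 MISS; vc=[3,9]
#3 0xd9→b13/s1 L1-HIT; vc=[3,9]
#4 0xda→b13/s1 L1-HIT; vc=[3,9]
#5 0xdf→b13/s1 L1-HIT; vc=[3,9]
#6 0x9c→b9/s1 VC-HIT; vc=[3,13]
#7 0x38→b3/s1 VC-HIT; vc=[9,13]
#8 0x99→b9/s1 VC-HIT; vc=[3,13]
#9 0x9f→b9/s1 L1-HIT; vc=[3,13]
#10 0x73→b7/s1 MISS; vc=[3,13,9]
#11 0x95→b9/s1 VC-HIT; vc=[3,13,7]
#12 0x98→b9/s1 L1-HIT; vc=[3,13,7]
#13 0x3c→b3/s1 VC-HIT; vc=[9,13,7]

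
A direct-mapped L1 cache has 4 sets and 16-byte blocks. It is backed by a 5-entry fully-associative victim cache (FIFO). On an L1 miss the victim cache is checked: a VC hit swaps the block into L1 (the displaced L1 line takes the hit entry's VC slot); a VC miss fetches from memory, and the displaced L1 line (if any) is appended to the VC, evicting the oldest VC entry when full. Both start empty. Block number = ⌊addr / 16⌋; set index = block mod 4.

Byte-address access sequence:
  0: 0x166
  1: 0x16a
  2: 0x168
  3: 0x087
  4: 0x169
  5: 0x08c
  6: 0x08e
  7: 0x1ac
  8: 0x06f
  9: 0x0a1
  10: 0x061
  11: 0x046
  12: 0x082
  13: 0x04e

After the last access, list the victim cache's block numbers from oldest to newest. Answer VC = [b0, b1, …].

VC = [22, 26, 10, 8]

#0 0x166→b22/s2 MISS; vc=[]
#1 0x16a→b22/s2 L1-HIT; vc=[]
#2 0x168→b22/s2 L1-HIT; vc=[]
#3 0x87→b8/s0 MISS; vc=[]
#4 0x169→b22/s2 L1-HIT; vc=[]
#5 0x8c→b8/s0 L1-HIT; vc=[]
#6 0x8e→b8/s0 L1-HIT; vc=[]
#7 0x1ac→b26/s2 MISS; vc=[22]
#8 0x6f→b6/s2 MISS; vc=[22,26]
#9 0xa1→b10/s2 MISS; vc=[22,26,6]
#10 0x61→b6/s2 VC-HIT; vc=[22,26,10]
#11 0x46→b4/s0 MISS; vc=[22,26,10,8]
#12 0x82→b8/s0 VC-HIT; vc=[22,26,10,4]
#13 0x4e→b4/s0 VC-HIT; vc=[22,26,10,8]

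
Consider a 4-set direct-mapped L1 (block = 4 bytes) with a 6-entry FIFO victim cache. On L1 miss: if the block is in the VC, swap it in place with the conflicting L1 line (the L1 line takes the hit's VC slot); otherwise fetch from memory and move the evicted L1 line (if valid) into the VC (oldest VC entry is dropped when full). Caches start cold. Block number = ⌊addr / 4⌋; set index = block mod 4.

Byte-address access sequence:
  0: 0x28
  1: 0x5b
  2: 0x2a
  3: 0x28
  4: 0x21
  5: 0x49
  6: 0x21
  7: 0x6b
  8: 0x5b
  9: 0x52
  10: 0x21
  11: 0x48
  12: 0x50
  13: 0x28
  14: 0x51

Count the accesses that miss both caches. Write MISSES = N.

  [0] addr=0x28 blk=10 s=2: MISS | VC []
  [1] addr=0x5b blk=22 s=2: MISS | VC [10]
  [2] addr=0x2a blk=10 s=2: VC-HIT | VC [22]
  [3] addr=0x28 blk=10 s=2: L1-HIT | VC [22]
  [4] addr=0x21 blk=8 s=0: MISS | VC [22]
  [5] addr=0x49 blk=18 s=2: MISS | VC [22, 10]
  [6] addr=0x21 blk=8 s=0: L1-HIT | VC [22, 10]
  [7] addr=0x6b blk=26 s=2: MISS | VC [22, 10, 18]
  [8] addr=0x5b blk=22 s=2: VC-HIT | VC [26, 10, 18]
  [9] addr=0x52 blk=20 s=0: MISS | VC [26, 10, 18, 8]
  [10] addr=0x21 blk=8 s=0: VC-HIT | VC [26, 10, 18, 20]
  [11] addr=0x48 blk=18 s=2: VC-HIT | VC [26, 10, 22, 20]
  [12] addr=0x50 blk=20 s=0: VC-HIT | VC [26, 10, 22, 8]
  [13] addr=0x28 blk=10 s=2: VC-HIT | VC [26, 18, 22, 8]
  [14] addr=0x51 blk=20 s=0: L1-HIT | VC [26, 18, 22, 8]

MISSES = 6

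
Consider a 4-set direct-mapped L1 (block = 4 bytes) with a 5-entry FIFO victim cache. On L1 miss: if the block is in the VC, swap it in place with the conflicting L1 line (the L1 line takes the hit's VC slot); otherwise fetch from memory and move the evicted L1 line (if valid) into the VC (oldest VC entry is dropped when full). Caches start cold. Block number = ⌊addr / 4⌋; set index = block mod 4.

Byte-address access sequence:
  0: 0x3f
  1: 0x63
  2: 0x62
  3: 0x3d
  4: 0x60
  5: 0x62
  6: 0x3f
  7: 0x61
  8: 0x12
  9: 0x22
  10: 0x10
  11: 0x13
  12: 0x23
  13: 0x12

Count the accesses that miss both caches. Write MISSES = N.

  [0] addr=0x3f blk=15 s=3: MISS | VC []
  [1] addr=0x63 blk=24 s=0: MISS | VC []
  [2] addr=0x62 blk=24 s=0: L1-HIT | VC []
  [3] addr=0x3d blk=15 s=3: L1-HIT | VC []
  [4] addr=0x60 blk=24 s=0: L1-HIT | VC []
  [5] addr=0x62 blk=24 s=0: L1-HIT | VC []
  [6] addr=0x3f blk=15 s=3: L1-HIT | VC []
  [7] addr=0x61 blk=24 s=0: L1-HIT | VC []
  [8] addr=0x12 blk=4 s=0: MISS | VC [24]
  [9] addr=0x22 blk=8 s=0: MISS | VC [24, 4]
  [10] addr=0x10 blk=4 s=0: VC-HIT | VC [24, 8]
  [11] addr=0x13 blk=4 s=0: L1-HIT | VC [24, 8]
  [12] addr=0x23 blk=8 s=0: VC-HIT | VC [24, 4]
  [13] addr=0x12 blk=4 s=0: VC-HIT | VC [24, 8]

MISSES = 4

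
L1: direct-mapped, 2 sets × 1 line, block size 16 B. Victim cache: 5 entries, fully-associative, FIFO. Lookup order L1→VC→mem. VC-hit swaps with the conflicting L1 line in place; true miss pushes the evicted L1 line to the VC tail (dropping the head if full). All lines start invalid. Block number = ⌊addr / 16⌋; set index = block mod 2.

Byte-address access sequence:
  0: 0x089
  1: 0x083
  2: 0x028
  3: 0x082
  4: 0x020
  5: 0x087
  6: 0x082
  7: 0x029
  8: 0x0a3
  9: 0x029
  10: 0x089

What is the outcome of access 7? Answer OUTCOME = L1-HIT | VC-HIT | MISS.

  [0] addr=0x89 blk=8 s=0: MISS | VC []
  [1] addr=0x83 blk=8 s=0: L1-HIT | VC []
  [2] addr=0x28 blk=2 s=0: MISS | VC [8]
  [3] addr=0x82 blk=8 s=0: VC-HIT | VC [2]
  [4] addr=0x20 blk=2 s=0: VC-HIT | VC [8]
  [5] addr=0x87 blk=8 s=0: VC-HIT | VC [2]
  [6] addr=0x82 blk=8 s=0: L1-HIT | VC [2]
  [7] addr=0x29 blk=2 s=0: VC-HIT | VC [8]
  [8] addr=0xa3 blk=10 s=0: MISS | VC [8, 2]
  [9] addr=0x29 blk=2 s=0: VC-HIT | VC [8, 10]
  [10] addr=0x89 blk=8 s=0: VC-HIT | VC [2, 10]

OUTCOME = VC-HIT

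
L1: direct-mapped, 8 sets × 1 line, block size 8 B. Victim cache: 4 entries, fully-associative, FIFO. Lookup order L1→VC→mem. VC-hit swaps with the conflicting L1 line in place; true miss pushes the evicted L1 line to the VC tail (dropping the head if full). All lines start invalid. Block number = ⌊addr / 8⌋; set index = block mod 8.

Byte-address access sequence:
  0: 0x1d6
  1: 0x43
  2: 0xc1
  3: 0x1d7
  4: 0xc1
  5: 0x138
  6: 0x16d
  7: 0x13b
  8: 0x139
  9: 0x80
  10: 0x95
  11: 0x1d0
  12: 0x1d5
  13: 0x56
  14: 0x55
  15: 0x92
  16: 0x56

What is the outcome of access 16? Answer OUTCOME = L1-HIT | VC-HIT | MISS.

  [0] addr=0x1d6 blk=58 s=2: MISS | VC []
  [1] addr=0x43 blk=8 s=0: MISS | VC []
  [2] addr=0xc1 blk=24 s=0: MISS | VC [8]
  [3] addr=0x1d7 blk=58 s=2: L1-HIT | VC [8]
  [4] addr=0xc1 blk=24 s=0: L1-HIT | VC [8]
  [5] addr=0x138 blk=39 s=7: MISS | VC [8]
  [6] addr=0x16d blk=45 s=5: MISS | VC [8]
  [7] addr=0x13b blk=39 s=7: L1-HIT | VC [8]
  [8] addr=0x139 blk=39 s=7: L1-HIT | VC [8]
  [9] addr=0x80 blk=16 s=0: MISS | VC [8, 24]
  [10] addr=0x95 blk=18 s=2: MISS | VC [8, 24, 58]
  [11] addr=0x1d0 blk=58 s=2: VC-HIT | VC [8, 24, 18]
  [12] addr=0x1d5 blk=58 s=2: L1-HIT | VC [8, 24, 18]
  [13] addr=0x56 blk=10 s=2: MISS | VC [8, 24, 18, 58]
  [14] addr=0x55 blk=10 s=2: L1-HIT | VC [8, 24, 18, 58]
  [15] addr=0x92 blk=18 s=2: VC-HIT | VC [8, 24, 10, 58]
  [16] addr=0x56 blk=10 s=2: VC-HIT | VC [8, 24, 18, 58]

OUTCOME = VC-HIT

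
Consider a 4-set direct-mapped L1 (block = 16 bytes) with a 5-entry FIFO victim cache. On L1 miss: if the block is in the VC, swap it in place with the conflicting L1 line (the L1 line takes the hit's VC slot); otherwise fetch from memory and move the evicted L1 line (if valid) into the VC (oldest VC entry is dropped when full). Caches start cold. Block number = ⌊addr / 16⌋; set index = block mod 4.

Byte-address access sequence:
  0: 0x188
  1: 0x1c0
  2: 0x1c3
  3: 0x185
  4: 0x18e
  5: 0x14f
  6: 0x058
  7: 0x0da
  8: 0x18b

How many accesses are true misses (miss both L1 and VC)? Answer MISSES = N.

0: 0x188 (blk 24, set 0) → MISS  vc=[]
1: 0x1c0 (blk 28, set 0) → MISS  vc=[24]
2: 0x1c3 (blk 28, set 0) → L1-HIT  vc=[24]
3: 0x185 (blk 24, set 0) → VC-HIT  vc=[28]
4: 0x18e (blk 24, set 0) → L1-HIT  vc=[28]
5: 0x14f (blk 20, set 0) → MISS  vc=[28, 24]
6: 0x58 (blk 5, set 1) → MISS  vc=[28, 24]
7: 0xda (blk 13, set 1) → MISS  vc=[28, 24, 5]
8: 0x18b (blk 24, set 0) → VC-HIT  vc=[28, 20, 5]

MISSES = 5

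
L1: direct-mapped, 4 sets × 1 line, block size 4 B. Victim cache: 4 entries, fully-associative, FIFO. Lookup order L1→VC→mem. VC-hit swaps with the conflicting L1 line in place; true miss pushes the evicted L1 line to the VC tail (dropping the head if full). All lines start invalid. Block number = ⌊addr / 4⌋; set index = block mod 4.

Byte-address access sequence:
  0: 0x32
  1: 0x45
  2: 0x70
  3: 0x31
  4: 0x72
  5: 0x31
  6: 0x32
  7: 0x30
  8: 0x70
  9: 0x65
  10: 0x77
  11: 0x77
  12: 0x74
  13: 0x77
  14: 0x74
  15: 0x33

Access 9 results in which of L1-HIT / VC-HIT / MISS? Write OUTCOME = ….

  [0] addr=0x32 blk=12 s=0: MISS | VC []
  [1] addr=0x45 blk=17 s=1: MISS | VC []
  [2] addr=0x70 blk=28 s=0: MISS | VC [12]
  [3] addr=0x31 blk=12 s=0: VC-HIT | VC [28]
  [4] addr=0x72 blk=28 s=0: VC-HIT | VC [12]
  [5] addr=0x31 blk=12 s=0: VC-HIT | VC [28]
  [6] addr=0x32 blk=12 s=0: L1-HIT | VC [28]
  [7] addr=0x30 blk=12 s=0: L1-HIT | VC [28]
  [8] addr=0x70 blk=28 s=0: VC-HIT | VC [12]
  [9] addr=0x65 blk=25 s=1: MISS | VC [12, 17]
  [10] addr=0x77 blk=29 s=1: MISS | VC [12, 17, 25]
  [11] addr=0x77 blk=29 s=1: L1-HIT | VC [12, 17, 25]
  [12] addr=0x74 blk=29 s=1: L1-HIT | VC [12, 17, 25]
  [13] addr=0x77 blk=29 s=1: L1-HIT | VC [12, 17, 25]
  [14] addr=0x74 blk=29 s=1: L1-HIT | VC [12, 17, 25]
  [15] addr=0x33 blk=12 s=0: VC-HIT | VC [28, 17, 25]

OUTCOME = MISS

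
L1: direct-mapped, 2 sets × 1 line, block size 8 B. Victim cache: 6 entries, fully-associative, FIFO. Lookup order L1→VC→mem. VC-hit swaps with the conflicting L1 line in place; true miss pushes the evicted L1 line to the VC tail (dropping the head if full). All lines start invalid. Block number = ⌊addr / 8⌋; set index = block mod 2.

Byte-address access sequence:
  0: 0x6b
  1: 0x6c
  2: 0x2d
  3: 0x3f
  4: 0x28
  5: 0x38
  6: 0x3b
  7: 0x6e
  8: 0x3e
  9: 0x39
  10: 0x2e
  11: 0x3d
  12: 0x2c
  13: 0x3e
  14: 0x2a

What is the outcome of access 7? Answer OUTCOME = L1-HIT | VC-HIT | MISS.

#0 0x6b→b13/s1 MISS; vc=[]
#1 0x6c→b13/s1 L1-HIT; vc=[]
#2 0x2d→b5/s1 MISS; vc=[13]
#3 0x3f→b7/s1 MISS; vc=[13,5]
#4 0x28→b5/s1 VC-HIT; vc=[13,7]
#5 0x38→b7/s1 VC-HIT; vc=[13,5]
#6 0x3b→b7/s1 L1-HIT; vc=[13,5]
#7 0x6e→b13/s1 VC-HIT; vc=[7,5]
#8 0x3e→b7/s1 VC-HIT; vc=[13,5]
#9 0x39→b7/s1 L1-HIT; vc=[13,5]
#10 0x2e→b5/s1 VC-HIT; vc=[13,7]
#11 0x3d→b7/s1 VC-HIT; vc=[13,5]
#12 0x2c→b5/s1 VC-HIT; vc=[13,7]
#13 0x3e→b7/s1 VC-HIT; vc=[13,5]
#14 0x2a→b5/s1 VC-HIT; vc=[13,7]

OUTCOME = VC-HIT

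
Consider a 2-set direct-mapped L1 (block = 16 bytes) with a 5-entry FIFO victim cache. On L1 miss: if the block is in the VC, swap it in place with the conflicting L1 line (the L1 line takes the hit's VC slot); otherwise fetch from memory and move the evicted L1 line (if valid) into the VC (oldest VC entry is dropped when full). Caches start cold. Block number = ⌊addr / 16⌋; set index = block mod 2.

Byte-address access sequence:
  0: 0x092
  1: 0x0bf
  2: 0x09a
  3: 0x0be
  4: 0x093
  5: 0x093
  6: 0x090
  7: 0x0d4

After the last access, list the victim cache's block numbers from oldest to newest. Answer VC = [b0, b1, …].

VC = [11, 9]

0: 0x92 (blk 9, set 1) → MISS  vc=[]
1: 0xbf (blk 11, set 1) → MISS  vc=[9]
2: 0x9a (blk 9, set 1) → VC-HIT  vc=[11]
3: 0xbe (blk 11, set 1) → VC-HIT  vc=[9]
4: 0x93 (blk 9, set 1) → VC-HIT  vc=[11]
5: 0x93 (blk 9, set 1) → L1-HIT  vc=[11]
6: 0x90 (blk 9, set 1) → L1-HIT  vc=[11]
7: 0xd4 (blk 13, set 1) → MISS  vc=[11, 9]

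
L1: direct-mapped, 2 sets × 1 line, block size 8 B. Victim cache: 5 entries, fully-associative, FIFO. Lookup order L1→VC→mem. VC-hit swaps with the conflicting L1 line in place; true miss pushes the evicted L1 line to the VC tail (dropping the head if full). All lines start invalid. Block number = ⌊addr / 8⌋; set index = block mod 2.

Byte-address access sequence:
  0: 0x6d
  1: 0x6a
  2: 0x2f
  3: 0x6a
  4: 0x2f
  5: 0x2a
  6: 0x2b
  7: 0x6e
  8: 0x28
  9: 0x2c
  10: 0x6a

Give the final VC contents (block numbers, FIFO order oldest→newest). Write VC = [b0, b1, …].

0: 0x6d (blk 13, set 1) → MISS  vc=[]
1: 0x6a (blk 13, set 1) → L1-HIT  vc=[]
2: 0x2f (blk 5, set 1) → MISS  vc=[13]
3: 0x6a (blk 13, set 1) → VC-HIT  vc=[5]
4: 0x2f (blk 5, set 1) → VC-HIT  vc=[13]
5: 0x2a (blk 5, set 1) → L1-HIT  vc=[13]
6: 0x2b (blk 5, set 1) → L1-HIT  vc=[13]
7: 0x6e (blk 13, set 1) → VC-HIT  vc=[5]
8: 0x28 (blk 5, set 1) → VC-HIT  vc=[13]
9: 0x2c (blk 5, set 1) → L1-HIT  vc=[13]
10: 0x6a (blk 13, set 1) → VC-HIT  vc=[5]

VC = [5]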